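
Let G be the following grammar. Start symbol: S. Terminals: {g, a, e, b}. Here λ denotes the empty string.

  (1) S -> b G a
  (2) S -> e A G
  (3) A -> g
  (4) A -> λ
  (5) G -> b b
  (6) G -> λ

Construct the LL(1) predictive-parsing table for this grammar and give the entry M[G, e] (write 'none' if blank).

none

FIRST(S): from S->b G a we get {b}; from S->e A G we get {e}. So FIRST(S) = {b, e}.
FIRST(A): from A->g we get {g}; from A->λ we get {λ}. So FIRST(A) = {λ, g}.
FIRST(G): from G->b b we get {b}; from G->λ we get {λ}. So FIRST(G) = {λ, b}.
FOLLOW(S) includes $ since S is the start symbol.
FOLLOW(S): S appears on no right-hand side. Thus FOLLOW(S) = {$}.
FOLLOW(G): in S->b G a, G is followed by a with FIRST {a}; in S->e A G, the suffix after G is empty, so FOLLOW(G) ⊇ FOLLOW(S) = {$}. Thus FOLLOW(G) = {$, a}.
For G -> b b: FIRST(b b) = {b}, so it goes in M[G, t] for t ∈ {b}.
For G -> λ: FIRST(λ) = {λ}, so it goes in M[G, t] for t ∈ {}; since λ ∈ FIRST, also for every t ∈ FOLLOW(G) = {$, a}.
None of these place a production in M[G, e].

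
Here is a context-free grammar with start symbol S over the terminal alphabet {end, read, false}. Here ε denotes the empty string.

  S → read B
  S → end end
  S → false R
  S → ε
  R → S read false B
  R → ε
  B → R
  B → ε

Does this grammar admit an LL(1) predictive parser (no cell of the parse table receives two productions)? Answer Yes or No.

FIRST(S) = {ε, end, false, read}
FIRST(R) = {ε, end, false, read}
FIRST(B) = {ε, end, false, read}
FOLLOW(S) = {$, read}
FOLLOW(R) = {$, read}
FOLLOW(B) = {$, read}
Cell M[B, $] receives both B → R and B → ε — the grammar is not LL(1).

No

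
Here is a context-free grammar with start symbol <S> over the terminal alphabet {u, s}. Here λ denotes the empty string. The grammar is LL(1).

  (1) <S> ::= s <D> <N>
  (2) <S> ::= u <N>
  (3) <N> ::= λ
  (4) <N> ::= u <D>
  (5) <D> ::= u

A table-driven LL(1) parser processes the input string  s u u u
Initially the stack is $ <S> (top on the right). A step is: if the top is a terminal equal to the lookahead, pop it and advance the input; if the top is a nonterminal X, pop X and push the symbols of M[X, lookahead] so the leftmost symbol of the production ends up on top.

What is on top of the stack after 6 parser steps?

<D>

step 1: stack=$ <S>  input=s u u u $  — expand <S> ::= s <D> <N>
step 2: stack=$ <N> <D> s  input=s u u u $  — match s
step 3: stack=$ <N> <D>  input=u u u $  — expand <D> ::= u
step 4: stack=$ <N> u  input=u u u $  — match u
step 5: stack=$ <N>  input=u u $  — expand <N> ::= u <D>
step 6: stack=$ <D> u  input=u u $  — match u
Stack after step 6: $ <D> (top = <D>).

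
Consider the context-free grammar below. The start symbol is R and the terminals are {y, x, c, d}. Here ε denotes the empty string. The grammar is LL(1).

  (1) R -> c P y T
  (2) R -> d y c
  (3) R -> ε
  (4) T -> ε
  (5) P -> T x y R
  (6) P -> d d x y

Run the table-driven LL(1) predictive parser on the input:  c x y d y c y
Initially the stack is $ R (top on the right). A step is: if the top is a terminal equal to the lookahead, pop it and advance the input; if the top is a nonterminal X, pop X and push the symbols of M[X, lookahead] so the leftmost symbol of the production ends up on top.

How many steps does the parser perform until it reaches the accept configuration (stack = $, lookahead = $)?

12

step 1: stack=$ R  input=c x y d y c y $  — expand R -> c P y T
step 2: stack=$ T y P c  input=c x y d y c y $  — match c
step 3: stack=$ T y P  input=x y d y c y $  — expand P -> T x y R
step 4: stack=$ T y R y x T  input=x y d y c y $  — expand T -> ε
step 5: stack=$ T y R y x  input=x y d y c y $  — match x
step 6: stack=$ T y R y  input=y d y c y $  — match y
step 7: stack=$ T y R  input=d y c y $  — expand R -> d y c
step 8: stack=$ T y c y d  input=d y c y $  — match d
step 9: stack=$ T y c y  input=y c y $  — match y
step 10: stack=$ T y c  input=c y $  — match c
step 11: stack=$ T y  input=y $  — match y
step 12: stack=$ T  input=$  — expand T -> ε
Accept reached after 12 steps.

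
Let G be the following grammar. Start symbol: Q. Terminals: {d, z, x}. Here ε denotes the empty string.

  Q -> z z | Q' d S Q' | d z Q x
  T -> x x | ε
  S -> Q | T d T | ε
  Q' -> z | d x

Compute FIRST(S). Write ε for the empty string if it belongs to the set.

{ε, d, x, z}

FIRST(T) = {ε, x}
FIRST(Q') = {d, z}
FIRST(Q) = {d, z}  (via Q' d S Q')
FIRST(S) = {ε, d, x, z}  (via Q, T d T)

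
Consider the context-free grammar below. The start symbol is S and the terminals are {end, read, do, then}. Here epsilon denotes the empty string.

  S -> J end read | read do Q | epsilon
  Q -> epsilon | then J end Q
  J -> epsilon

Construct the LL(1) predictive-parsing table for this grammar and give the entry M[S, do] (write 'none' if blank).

none

FIRST(Q) = {epsilon, then}
FIRST(J) = {epsilon}
FIRST(S) = {epsilon, end, read}  (via J end read)
FOLLOW(S) includes $ since S is the start symbol.
FOLLOW(S): S appears on no right-hand side. Thus FOLLOW(S) = {$}.
For S -> J end read: FIRST(J end read) = {end}, so it goes in M[S, t] for t ∈ {end}.
For S -> read do Q: FIRST(read do Q) = {read}, so it goes in M[S, t] for t ∈ {read}.
For S -> epsilon: FIRST(epsilon) = {epsilon}, so it goes in M[S, t] for t ∈ {}; since epsilon ∈ FIRST, also for every t ∈ FOLLOW(S) = {$}.
None of these place a production in M[S, do].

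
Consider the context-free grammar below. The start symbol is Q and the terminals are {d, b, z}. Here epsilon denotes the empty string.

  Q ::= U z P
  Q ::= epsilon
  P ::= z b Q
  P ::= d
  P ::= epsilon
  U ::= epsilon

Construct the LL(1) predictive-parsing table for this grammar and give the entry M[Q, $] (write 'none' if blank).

Q ::= epsilon

FIRST(P): from P::=z b Q we get {z}; from P::=d we get {d}; from P::=epsilon we get {epsilon}. So FIRST(P) = {epsilon, d, z}.
FIRST(U): from U::=epsilon we get {epsilon}. So FIRST(U) = {epsilon}.
FIRST(Q): from Q::=U z P we get {z}; from Q::=epsilon we get {epsilon}. So FIRST(Q) = {epsilon, z}.
FOLLOW(Q) includes $ since Q is the start symbol.
FOLLOW(Q): in P::=z b Q, the suffix after Q is empty, so FOLLOW(Q) ⊇ FOLLOW(P) = {$}. Thus FOLLOW(Q) = {$}.
FOLLOW(P): in Q::=U z P, the suffix after P is empty, so FOLLOW(P) ⊇ FOLLOW(Q) = {$}. Thus FOLLOW(P) = {$}.
For Q ::= U z P: FIRST(U z P) = {z}, so it goes in M[Q, t] for t ∈ {z}.
For Q ::= epsilon: FIRST(epsilon) = {epsilon}, so it goes in M[Q, t] for t ∈ {}; since epsilon ∈ FIRST, also for every t ∈ FOLLOW(Q) = {$}.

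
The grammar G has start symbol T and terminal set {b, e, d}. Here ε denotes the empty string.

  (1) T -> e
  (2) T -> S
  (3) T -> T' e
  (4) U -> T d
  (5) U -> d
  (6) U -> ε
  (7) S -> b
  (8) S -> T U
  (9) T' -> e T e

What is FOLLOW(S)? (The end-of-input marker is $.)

{$, b, d, e}

FIRST(T'): from T'->e T e we get {e}. So FIRST(T') = {e}.
FIRST(T): from T->e we get {e}; from T->S we get {b, e}; from T->T' e we get {e}. So FIRST(T) = {b, e}.
FIRST(U): from U->T d we get {b, e}; from U->d we get {d}; from U->ε we get {ε}. So FIRST(U) = {ε, b, d, e}.
FIRST(S): from S->b we get {b}; from S->T U we get {b, e}. So FIRST(S) = {b, e}.
FOLLOW(T) includes $ since T is the start symbol.
FOLLOW(T'): in T->T' e, T' is followed by e with FIRST {e}. Thus FOLLOW(T') = {e}.
FOLLOW(T): in U->T d, T is followed by d with FIRST {d}; in S->T U, T is followed by U with FIRST {ε, b, d, e}; in S->T U, the suffix after T is nullable, so FOLLOW(T) ⊇ FOLLOW(S) = {$, b, d, e}; in T'->e T e, T is followed by e with FIRST {e}. Thus FOLLOW(T) = {$, b, d, e}.
FOLLOW(S): in T->S, the suffix after S is empty, so FOLLOW(S) ⊇ FOLLOW(T) = {$, b, d, e}. Thus FOLLOW(S) = {$, b, d, e}.
FOLLOW(U): in S->T U, the suffix after U is empty, so FOLLOW(U) ⊇ FOLLOW(S) = {$, b, d, e}. Thus FOLLOW(U) = {$, b, d, e}.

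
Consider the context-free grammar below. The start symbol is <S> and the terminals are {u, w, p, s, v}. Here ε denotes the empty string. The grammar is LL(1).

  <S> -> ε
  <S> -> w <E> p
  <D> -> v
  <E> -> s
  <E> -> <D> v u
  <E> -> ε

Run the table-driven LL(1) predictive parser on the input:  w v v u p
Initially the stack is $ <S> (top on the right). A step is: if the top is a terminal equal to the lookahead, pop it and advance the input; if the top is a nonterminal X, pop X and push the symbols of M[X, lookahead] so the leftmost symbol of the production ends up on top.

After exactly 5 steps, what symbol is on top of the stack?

     Stack        Input        Action
  1  $ <S>        w v v u p $  expand <S> -> w <E> p
  2  $ p <E> w    w v v u p $  match w
  3  $ p <E>      v v u p $    expand <E> -> <D> v u
  4  $ p u v <D>  v v u p $    expand <D> -> v
  5  $ p u v v    v v u p $    match v
Stack after step 5: $ p u v (top = v).

v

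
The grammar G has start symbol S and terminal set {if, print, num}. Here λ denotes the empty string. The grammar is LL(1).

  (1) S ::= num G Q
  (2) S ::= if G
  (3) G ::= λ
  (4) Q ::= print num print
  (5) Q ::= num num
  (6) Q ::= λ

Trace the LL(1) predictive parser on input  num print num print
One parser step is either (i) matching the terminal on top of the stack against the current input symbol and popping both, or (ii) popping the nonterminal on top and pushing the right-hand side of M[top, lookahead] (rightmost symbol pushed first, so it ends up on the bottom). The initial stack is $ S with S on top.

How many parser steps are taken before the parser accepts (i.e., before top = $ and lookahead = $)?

step 1: stack=$ S  input=num print num print $  — expand S ::= num G Q
step 2: stack=$ Q G num  input=num print num print $  — match num
step 3: stack=$ Q G  input=print num print $  — expand G ::= λ
step 4: stack=$ Q  input=print num print $  — expand Q ::= print num print
step 5: stack=$ print num print  input=print num print $  — match print
step 6: stack=$ print num  input=num print $  — match num
step 7: stack=$ print  input=print $  — match print
Accept reached after 7 steps.

7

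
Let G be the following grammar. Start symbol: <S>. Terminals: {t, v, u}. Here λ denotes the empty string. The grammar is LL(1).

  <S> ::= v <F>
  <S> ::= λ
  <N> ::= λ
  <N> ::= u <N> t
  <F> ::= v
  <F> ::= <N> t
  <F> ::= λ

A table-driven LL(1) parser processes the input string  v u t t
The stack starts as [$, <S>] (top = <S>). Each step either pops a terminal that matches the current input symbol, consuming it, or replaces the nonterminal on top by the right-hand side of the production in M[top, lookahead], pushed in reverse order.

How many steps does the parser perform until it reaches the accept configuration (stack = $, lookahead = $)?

     Stack        Input      Action
  1  $ <S>        v u t t $  expand <S> ::= v <F>
  2  $ <F> v      v u t t $  match v
  3  $ <F>        u t t $    expand <F> ::= <N> t
  4  $ t <N>      u t t $    expand <N> ::= u <N> t
  5  $ t t <N> u  u t t $    match u
  6  $ t t <N>    t t $      expand <N> ::= λ
  7  $ t t        t t $      match t
  8  $ t          t $        match t
Accept reached after 8 steps.

8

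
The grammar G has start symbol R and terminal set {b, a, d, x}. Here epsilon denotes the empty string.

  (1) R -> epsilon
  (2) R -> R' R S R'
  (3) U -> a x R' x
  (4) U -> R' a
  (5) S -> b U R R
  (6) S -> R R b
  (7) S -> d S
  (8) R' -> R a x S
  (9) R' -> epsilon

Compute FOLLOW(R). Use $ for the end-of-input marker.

{$, a, b, d, x}

FIRST(R): from R->epsilon we get {epsilon}; from R->R' R S R' we get {a, b, d}. So FIRST(R) = {epsilon, a, b, d}.
FIRST(S): from S->b U R R we get {b}; from S->R R b we get {a, b, d}; from S->d S we get {d}. So FIRST(S) = {a, b, d}.
FIRST(R'): from R'->R a x S we get {a, b, d}; from R'->epsilon we get {epsilon}. So FIRST(R') = {epsilon, a, b, d}.
FIRST(U): from U->a x R' x we get {a}; from U->R' a we get {a, b, d}. So FIRST(U) = {a, b, d}.
FOLLOW(R) includes $ since R is the start symbol.
FOLLOW(R): in R->R' R S R', R is followed by S R' with FIRST {a, b, d}; in S->b U R R (occurrence 1), R is followed by R with FIRST {epsilon, a, b, d}; in S->b U R R (occurrence 1), the suffix after R is nullable, so FOLLOW(R) ⊇ FOLLOW(S) = {$, a, b, d, x}; in S->b U R R (occurrence 2), the suffix after R is empty, so FOLLOW(R) ⊇ FOLLOW(S) = {$, a, b, d, x}; in S->R R b (occurrence 1), R is followed by R b with FIRST {a, b, d}; in S->R R b (occurrence 2), R is followed by b with FIRST {b}; in R'->R a x S, R is followed by a x S with FIRST {a}. Thus FOLLOW(R) = {$, a, b, d, x}.
FOLLOW(R'): in R->R' R S R' (occurrence 1), R' is followed by R S R' with FIRST {a, b, d}; in R->R' R S R' (occurrence 2), the suffix after R' is empty, so FOLLOW(R') ⊇ FOLLOW(R) = {$, a, b, d, x}; in U->a x R' x, R' is followed by x with FIRST {x}; in U->R' a, R' is followed by a with FIRST {a}. Thus FOLLOW(R') = {$, a, b, d, x}.
FOLLOW(S): in R->R' R S R', S is followed by R' with FIRST {epsilon, a, b, d}; in R->R' R S R', the suffix after S is nullable, so FOLLOW(S) ⊇ FOLLOW(R) = {$, a, b, d, x}; in S->d S, the suffix after S is empty (adds nothing new); in R'->R a x S, the suffix after S is empty, so FOLLOW(S) ⊇ FOLLOW(R') = {$, a, b, d, x}. Thus FOLLOW(S) = {$, a, b, d, x}.
FOLLOW(U): in S->b U R R, U is followed by R R with FIRST {epsilon, a, b, d}; in S->b U R R, the suffix after U is nullable, so FOLLOW(U) ⊇ FOLLOW(S) = {$, a, b, d, x}. Thus FOLLOW(U) = {$, a, b, d, x}.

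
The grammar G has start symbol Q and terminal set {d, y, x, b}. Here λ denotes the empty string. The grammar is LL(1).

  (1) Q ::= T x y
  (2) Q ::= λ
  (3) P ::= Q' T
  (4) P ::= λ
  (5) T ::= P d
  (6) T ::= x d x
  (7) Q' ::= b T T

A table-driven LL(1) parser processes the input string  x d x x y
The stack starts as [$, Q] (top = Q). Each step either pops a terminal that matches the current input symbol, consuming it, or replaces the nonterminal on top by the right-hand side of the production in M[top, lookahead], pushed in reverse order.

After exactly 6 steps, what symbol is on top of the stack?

y

step 1: stack=$ Q  input=x d x x y $  — expand Q ::= T x y
step 2: stack=$ y x T  input=x d x x y $  — expand T ::= x d x
step 3: stack=$ y x x d x  input=x d x x y $  — match x
step 4: stack=$ y x x d  input=d x x y $  — match d
step 5: stack=$ y x x  input=x x y $  — match x
step 6: stack=$ y x  input=x y $  — match x
Stack after step 6: $ y (top = y).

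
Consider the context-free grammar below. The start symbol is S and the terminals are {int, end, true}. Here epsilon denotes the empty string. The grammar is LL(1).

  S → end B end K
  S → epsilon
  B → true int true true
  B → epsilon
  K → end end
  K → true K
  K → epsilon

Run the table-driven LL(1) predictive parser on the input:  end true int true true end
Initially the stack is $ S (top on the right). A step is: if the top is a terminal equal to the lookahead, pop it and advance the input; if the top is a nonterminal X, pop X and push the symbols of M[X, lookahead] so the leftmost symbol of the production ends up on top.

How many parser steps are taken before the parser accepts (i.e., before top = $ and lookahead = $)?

     Stack                       Input                         Action
  1  $ S                         end true int true true end $  expand S → end B end K
  2  $ K end B end               end true int true true end $  match end
  3  $ K end B                   true int true true end $      expand B → true int true true
  4  $ K end true true int true  true int true true end $      match true
  5  $ K end true true int       int true true end $           match int
  6  $ K end true true           true true end $               match true
  7  $ K end true                true end $                    match true
  8  $ K end                     end $                         match end
  9  $ K                         $                             expand K → epsilon
Accept reached after 9 steps.

9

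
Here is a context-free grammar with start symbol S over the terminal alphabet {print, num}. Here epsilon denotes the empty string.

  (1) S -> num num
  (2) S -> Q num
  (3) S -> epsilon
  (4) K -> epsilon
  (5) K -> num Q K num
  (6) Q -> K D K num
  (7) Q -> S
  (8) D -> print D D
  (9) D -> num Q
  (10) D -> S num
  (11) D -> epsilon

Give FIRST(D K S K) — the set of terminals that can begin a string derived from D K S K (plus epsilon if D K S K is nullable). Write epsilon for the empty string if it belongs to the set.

FIRST(K) = {epsilon, num}
FIRST(S) = {epsilon, num, print}  (via Q num)
FIRST(D) = {epsilon, num, print}  (via S num)
FIRST(Q) = {epsilon, num, print}  (via K D K num, S)
FIRST(D K S K): take FIRST of each symbol in turn, carrying on past any symbol whose FIRST contains epsilon; result {epsilon, num, print}.

{epsilon, num, print}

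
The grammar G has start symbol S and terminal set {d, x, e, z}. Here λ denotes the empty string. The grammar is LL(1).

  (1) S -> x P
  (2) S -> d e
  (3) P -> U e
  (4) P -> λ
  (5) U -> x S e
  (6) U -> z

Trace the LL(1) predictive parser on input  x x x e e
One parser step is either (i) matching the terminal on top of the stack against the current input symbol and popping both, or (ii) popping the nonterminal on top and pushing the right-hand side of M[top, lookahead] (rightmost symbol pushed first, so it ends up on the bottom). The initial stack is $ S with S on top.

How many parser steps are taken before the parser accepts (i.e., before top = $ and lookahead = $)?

10

step 1: stack=$ S  input=x x x e e $  — expand S -> x P
step 2: stack=$ P x  input=x x x e e $  — match x
step 3: stack=$ P  input=x x e e $  — expand P -> U e
step 4: stack=$ e U  input=x x e e $  — expand U -> x S e
step 5: stack=$ e e S x  input=x x e e $  — match x
step 6: stack=$ e e S  input=x e e $  — expand S -> x P
step 7: stack=$ e e P x  input=x e e $  — match x
step 8: stack=$ e e P  input=e e $  — expand P -> λ
step 9: stack=$ e e  input=e e $  — match e
step 10: stack=$ e  input=e $  — match e
Accept reached after 10 steps.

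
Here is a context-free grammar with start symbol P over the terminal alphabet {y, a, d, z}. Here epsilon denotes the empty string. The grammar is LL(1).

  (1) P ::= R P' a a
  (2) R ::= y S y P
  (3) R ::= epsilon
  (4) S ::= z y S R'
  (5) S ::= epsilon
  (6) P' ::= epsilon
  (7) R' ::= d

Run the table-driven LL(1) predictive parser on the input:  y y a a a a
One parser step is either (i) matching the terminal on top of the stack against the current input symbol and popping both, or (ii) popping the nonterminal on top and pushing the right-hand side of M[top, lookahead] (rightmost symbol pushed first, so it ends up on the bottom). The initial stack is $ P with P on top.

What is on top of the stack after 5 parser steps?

step 1: stack=$ P  input=y y a a a a $  — expand P ::= R P' a a
step 2: stack=$ a a P' R  input=y y a a a a $  — expand R ::= y S y P
step 3: stack=$ a a P' P y S y  input=y y a a a a $  — match y
step 4: stack=$ a a P' P y S  input=y a a a a $  — expand S ::= epsilon
step 5: stack=$ a a P' P y  input=y a a a a $  — match y
Stack after step 5: $ a a P' P (top = P).

P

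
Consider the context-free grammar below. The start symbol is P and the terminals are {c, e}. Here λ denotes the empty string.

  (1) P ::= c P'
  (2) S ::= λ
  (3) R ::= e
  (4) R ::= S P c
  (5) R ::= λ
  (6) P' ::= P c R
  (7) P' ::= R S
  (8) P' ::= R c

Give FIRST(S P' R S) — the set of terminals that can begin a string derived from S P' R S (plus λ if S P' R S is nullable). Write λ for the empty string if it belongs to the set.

{λ, c, e}

FIRST(P): from P::=c P' we get {c}. So FIRST(P) = {c}.
FIRST(S): from S::=λ we get {λ}. So FIRST(S) = {λ}.
FIRST(R): from R::=e we get {e}; from R::=S P c we get {c}; from R::=λ we get {λ}. So FIRST(R) = {λ, c, e}.
FIRST(P'): from P'::=P c R we get {c}; from P'::=R S we get {λ, c, e}; from P'::=R c we get {c, e}. So FIRST(P') = {λ, c, e}.
FIRST(S P' R S): take FIRST of each symbol in turn, carrying on past any symbol whose FIRST contains λ; result {λ, c, e}.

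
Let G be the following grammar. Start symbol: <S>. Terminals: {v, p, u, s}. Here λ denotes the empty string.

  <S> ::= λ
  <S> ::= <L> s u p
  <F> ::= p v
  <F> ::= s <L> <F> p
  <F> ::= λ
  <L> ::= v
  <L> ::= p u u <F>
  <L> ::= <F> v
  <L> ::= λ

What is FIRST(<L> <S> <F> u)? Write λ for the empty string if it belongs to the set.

FIRST(<F>): from <F>::=p v we get {p}; from <F>::=s <L> <F> p we get {s}; from <F>::=λ we get {λ}. So FIRST(<F>) = {λ, p, s}.
FIRST(<L>): from <L>::=v we get {v}; from <L>::=p u u <F> we get {p}; from <L>::=<F> v we get {p, s, v}; from <L>::=λ we get {λ}. So FIRST(<L>) = {λ, p, s, v}.
FIRST(<S>): from <S>::=λ we get {λ}; from <S>::=<L> s u p we get {p, s, v}. So FIRST(<S>) = {λ, p, s, v}.
FIRST(<L> <S> <F> u): take FIRST of each symbol in turn, carrying on past any symbol whose FIRST contains λ; result {p, s, u, v}.

{p, s, u, v}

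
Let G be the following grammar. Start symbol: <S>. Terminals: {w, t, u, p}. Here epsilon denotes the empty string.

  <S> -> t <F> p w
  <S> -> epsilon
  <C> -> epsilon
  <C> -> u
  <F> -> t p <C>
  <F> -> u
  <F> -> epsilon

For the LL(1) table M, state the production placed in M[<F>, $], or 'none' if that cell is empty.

FIRST(<S>) = {epsilon, t}
FIRST(<C>) = {epsilon, u}
FIRST(<F>) = {epsilon, t, u}
FOLLOW(<S>) includes $ since <S> is the start symbol.
FOLLOW(<F>): in <S>->t <F> p w, <F> is followed by p w with FIRST {p}. Thus FOLLOW(<F>) = {p}.
For <F> -> t p <C>: FIRST(t p <C>) = {t}, so it goes in M[<F>, t] for t ∈ {t}.
For <F> -> u: FIRST(u) = {u}, so it goes in M[<F>, t] for t ∈ {u}.
For <F> -> epsilon: FIRST(epsilon) = {epsilon}, so it goes in M[<F>, t] for t ∈ {}; since epsilon ∈ FIRST, also for every t ∈ FOLLOW(<F>) = {p}.
None of these place a production in M[<F>, $].

none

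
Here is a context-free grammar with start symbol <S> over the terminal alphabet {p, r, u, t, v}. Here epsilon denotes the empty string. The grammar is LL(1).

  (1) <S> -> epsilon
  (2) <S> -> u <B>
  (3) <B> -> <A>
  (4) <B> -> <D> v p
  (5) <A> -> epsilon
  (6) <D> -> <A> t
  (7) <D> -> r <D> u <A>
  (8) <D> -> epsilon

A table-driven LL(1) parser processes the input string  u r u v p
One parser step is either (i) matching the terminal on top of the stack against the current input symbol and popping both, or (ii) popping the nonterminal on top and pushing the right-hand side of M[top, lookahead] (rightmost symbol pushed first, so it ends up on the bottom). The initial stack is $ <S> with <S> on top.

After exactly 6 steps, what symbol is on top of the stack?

     Stack              Input        Action
  1  $ <S>              u r u v p $  expand <S> -> u <B>
  2  $ <B> u            u r u v p $  match u
  3  $ <B>              r u v p $    expand <B> -> <D> v p
  4  $ p v <D>          r u v p $    expand <D> -> r <D> u <A>
  5  $ p v <A> u <D> r  r u v p $    match r
  6  $ p v <A> u <D>    u v p $      expand <D> -> epsilon
Stack after step 6: $ p v <A> u (top = u).

u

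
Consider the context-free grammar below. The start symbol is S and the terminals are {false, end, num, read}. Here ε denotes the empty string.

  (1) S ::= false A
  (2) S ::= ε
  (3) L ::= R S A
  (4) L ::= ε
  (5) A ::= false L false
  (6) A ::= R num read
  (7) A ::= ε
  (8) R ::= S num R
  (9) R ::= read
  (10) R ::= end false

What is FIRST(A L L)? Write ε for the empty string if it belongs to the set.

FIRST(S) = {ε, false}
FIRST(R) = {end, false, num, read}  (via S num R)
FIRST(L) = {ε, end, false, num, read}  (via R S A)
FIRST(A) = {ε, end, false, num, read}  (via R num read)
FIRST(A L L): take FIRST of each symbol in turn, carrying on past any symbol whose FIRST contains ε; result {ε, end, false, num, read}.

{ε, end, false, num, read}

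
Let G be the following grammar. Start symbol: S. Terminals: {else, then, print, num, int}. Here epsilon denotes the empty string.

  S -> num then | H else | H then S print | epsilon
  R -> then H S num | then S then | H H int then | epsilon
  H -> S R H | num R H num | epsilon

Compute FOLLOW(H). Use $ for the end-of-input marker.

{else, int, num, then}

FIRST(S) = {epsilon, else, int, num, then}  (via H else, H then S print)
FIRST(R) = {epsilon, else, int, num, then}  (via H H int then)
FIRST(H) = {epsilon, else, int, num, then}  (via S R H)
FOLLOW(S) includes $ since S is the start symbol.
FOLLOW(H): in S->H else, H is followed by else with FIRST {else}; in S->H then S print, H is followed by then S print with FIRST {then}; in R->then H S num, H is followed by S num with FIRST {else, int, num, then}; in R->H H int then (occurrence 1), H is followed by H int then with FIRST {else, int, num, then}; in R->H H int then (occurrence 2), H is followed by int then with FIRST {int}; in H->S R H, the suffix after H is empty (adds nothing new); in H->num R H num, H is followed by num with FIRST {num}. Thus FOLLOW(H) = {else, int, num, then}.
FOLLOW(S): in S->H then S print, S is followed by print with FIRST {print}; in R->then H S num, S is followed by num with FIRST {num}; in R->then S then, S is followed by then with FIRST {then}; in H->S R H, S is followed by R H with FIRST {epsilon, else, int, num, then}; in H->S R H, the suffix after S is nullable, so FOLLOW(S) ⊇ FOLLOW(H) = {else, int, num, then}. Thus FOLLOW(S) = {$, else, int, num, print, then}.
FOLLOW(R): in H->S R H, R is followed by H with FIRST {epsilon, else, int, num, then}; in H->S R H, the suffix after R is nullable, so FOLLOW(R) ⊇ FOLLOW(H) = {else, int, num, then}; in H->num R H num, R is followed by H num with FIRST {else, int, num, then}. Thus FOLLOW(R) = {else, int, num, then}.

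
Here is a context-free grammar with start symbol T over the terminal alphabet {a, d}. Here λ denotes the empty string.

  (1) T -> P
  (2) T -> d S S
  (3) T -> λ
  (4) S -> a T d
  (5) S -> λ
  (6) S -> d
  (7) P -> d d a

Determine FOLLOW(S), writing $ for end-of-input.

{$, a, d}

FIRST(S): from S->a T d we get {a}; from S->λ we get {λ}; from S->d we get {d}. So FIRST(S) = {λ, a, d}.
FIRST(P): from P->d d a we get {d}. So FIRST(P) = {d}.
FIRST(T): from T->P we get {d}; from T->d S S we get {d}; from T->λ we get {λ}. So FIRST(T) = {λ, d}.
FOLLOW(T) includes $ since T is the start symbol.
FOLLOW(T): in S->a T d, T is followed by d with FIRST {d}. Thus FOLLOW(T) = {$, d}.
FOLLOW(S): in T->d S S (occurrence 1), S is followed by S with FIRST {λ, a, d}; in T->d S S (occurrence 1), the suffix after S is nullable, so FOLLOW(S) ⊇ FOLLOW(T) = {$, d}; in T->d S S (occurrence 2), the suffix after S is empty, so FOLLOW(S) ⊇ FOLLOW(T) = {$, d}. Thus FOLLOW(S) = {$, a, d}.
FOLLOW(P): in T->P, the suffix after P is empty, so FOLLOW(P) ⊇ FOLLOW(T) = {$, d}. Thus FOLLOW(P) = {$, d}.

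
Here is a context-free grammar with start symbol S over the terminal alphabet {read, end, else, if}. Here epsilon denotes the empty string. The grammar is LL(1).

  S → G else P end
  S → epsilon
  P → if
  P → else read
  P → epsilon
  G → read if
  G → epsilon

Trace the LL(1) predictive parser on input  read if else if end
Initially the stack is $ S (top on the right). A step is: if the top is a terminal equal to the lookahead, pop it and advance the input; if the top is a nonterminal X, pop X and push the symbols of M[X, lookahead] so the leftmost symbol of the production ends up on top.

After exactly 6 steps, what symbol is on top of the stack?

if

     Stack                 Input                  Action
  1  $ S                   read if else if end $  expand S → G else P end
  2  $ end P else G        read if else if end $  expand G → read if
  3  $ end P else if read  read if else if end $  match read
  4  $ end P else if       if else if end $       match if
  5  $ end P else          else if end $          match else
  6  $ end P               if end $               expand P → if
Stack after step 6: $ end if (top = if).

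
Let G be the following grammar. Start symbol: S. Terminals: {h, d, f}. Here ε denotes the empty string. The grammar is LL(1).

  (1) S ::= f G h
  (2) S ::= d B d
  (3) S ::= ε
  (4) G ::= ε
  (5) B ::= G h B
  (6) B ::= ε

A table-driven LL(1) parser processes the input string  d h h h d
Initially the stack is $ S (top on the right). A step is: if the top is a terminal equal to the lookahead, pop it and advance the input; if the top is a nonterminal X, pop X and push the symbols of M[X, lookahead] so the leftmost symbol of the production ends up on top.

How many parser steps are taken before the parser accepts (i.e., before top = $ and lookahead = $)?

13

step 1: stack=$ S  input=d h h h d $  — expand S ::= d B d
step 2: stack=$ d B d  input=d h h h d $  — match d
step 3: stack=$ d B  input=h h h d $  — expand B ::= G h B
step 4: stack=$ d B h G  input=h h h d $  — expand G ::= ε
step 5: stack=$ d B h  input=h h h d $  — match h
step 6: stack=$ d B  input=h h d $  — expand B ::= G h B
step 7: stack=$ d B h G  input=h h d $  — expand G ::= ε
step 8: stack=$ d B h  input=h h d $  — match h
step 9: stack=$ d B  input=h d $  — expand B ::= G h B
step 10: stack=$ d B h G  input=h d $  — expand G ::= ε
step 11: stack=$ d B h  input=h d $  — match h
step 12: stack=$ d B  input=d $  — expand B ::= ε
step 13: stack=$ d  input=d $  — match d
Accept reached after 13 steps.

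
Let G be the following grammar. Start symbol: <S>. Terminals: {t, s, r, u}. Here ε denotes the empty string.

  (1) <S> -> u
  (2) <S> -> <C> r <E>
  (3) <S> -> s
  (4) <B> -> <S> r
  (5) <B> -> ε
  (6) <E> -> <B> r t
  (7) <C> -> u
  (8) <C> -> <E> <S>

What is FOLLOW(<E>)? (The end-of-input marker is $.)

FIRST(<S>): from <S>->u we get {u}; from <S>-><C> r <E> we get {r, s, u}; from <S>->s we get {s}. So FIRST(<S>) = {r, s, u}.
FIRST(<B>): from <B>-><S> r we get {r, s, u}; from <B>->ε we get {ε}. So FIRST(<B>) = {ε, r, s, u}.
FIRST(<E>): from <E>-><B> r t we get {r, s, u}. So FIRST(<E>) = {r, s, u}.
FIRST(<C>): from <C>->u we get {u}; from <C>-><E> <S> we get {r, s, u}. So FIRST(<C>) = {r, s, u}.
FOLLOW(<S>) includes $ since <S> is the start symbol.
FOLLOW(<B>): in <E>-><B> r t, <B> is followed by r t with FIRST {r}. Thus FOLLOW(<B>) = {r}.
FOLLOW(<C>): in <S>-><C> r <E>, <C> is followed by r <E> with FIRST {r}. Thus FOLLOW(<C>) = {r}.
FOLLOW(<S>): in <B>-><S> r, <S> is followed by r with FIRST {r}; in <C>-><E> <S>, the suffix after <S> is empty, so FOLLOW(<S>) ⊇ FOLLOW(<C>) = {r}. Thus FOLLOW(<S>) = {$, r}.
FOLLOW(<E>): in <S>-><C> r <E>, the suffix after <E> is empty, so FOLLOW(<E>) ⊇ FOLLOW(<S>) = {$, r}; in <C>-><E> <S>, <E> is followed by <S> with FIRST {r, s, u}. Thus FOLLOW(<E>) = {$, r, s, u}.

{$, r, s, u}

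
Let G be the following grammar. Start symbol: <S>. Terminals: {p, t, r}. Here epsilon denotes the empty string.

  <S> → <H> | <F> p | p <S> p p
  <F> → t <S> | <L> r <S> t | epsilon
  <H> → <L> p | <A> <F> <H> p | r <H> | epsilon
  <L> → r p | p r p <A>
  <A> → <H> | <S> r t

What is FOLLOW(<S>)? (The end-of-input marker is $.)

{$, p, r, t}

FIRST(<L>) = {p, r}
FIRST(<F>) = {epsilon, p, r, t}  (via <L> r <S> t)
FIRST(<S>) = {epsilon, p, r, t}  (via <H>, <F> p)
FIRST(<H>) = {epsilon, p, r, t}  (via <L> p, <A> <F> <H> p)
FIRST(<A>) = {epsilon, p, r, t}  (via <H>, <S> r t)
FOLLOW(<S>) includes $ since <S> is the start symbol.
FOLLOW(<F>): in <S>→<F> p, <F> is followed by p with FIRST {p}; in <H>→<A> <F> <H> p, <F> is followed by <H> p with FIRST {p, r, t}. Thus FOLLOW(<F>) = {p, r, t}.
FOLLOW(<S>): in <S>→p <S> p p, <S> is followed by p p with FIRST {p}; in <F>→t <S>, the suffix after <S> is empty, so FOLLOW(<S>) ⊇ FOLLOW(<F>) = {p, r, t}; in <F>→<L> r <S> t, <S> is followed by t with FIRST {t}; in <A>→<S> r t, <S> is followed by r t with FIRST {r}. Thus FOLLOW(<S>) = {$, p, r, t}.
FOLLOW(<L>): in <F>→<L> r <S> t, <L> is followed by r <S> t with FIRST {r}; in <H>→<L> p, <L> is followed by p with FIRST {p}. Thus FOLLOW(<L>) = {p, r}.
FOLLOW(<A>): in <H>→<A> <F> <H> p, <A> is followed by <F> <H> p with FIRST {p, r, t}; in <L>→p r p <A>, the suffix after <A> is empty, so FOLLOW(<A>) ⊇ FOLLOW(<L>) = {p, r}. Thus FOLLOW(<A>) = {p, r, t}.
FOLLOW(<H>): in <S>→<H>, the suffix after <H> is empty, so FOLLOW(<H>) ⊇ FOLLOW(<S>) = {$, p, r, t}; in <H>→<A> <F> <H> p, <H> is followed by p with FIRST {p}; in <H>→r <H>, the suffix after <H> is empty (adds nothing new); in <A>→<H>, the suffix after <H> is empty, so FOLLOW(<H>) ⊇ FOLLOW(<A>) = {p, r, t}. Thus FOLLOW(<H>) = {$, p, r, t}.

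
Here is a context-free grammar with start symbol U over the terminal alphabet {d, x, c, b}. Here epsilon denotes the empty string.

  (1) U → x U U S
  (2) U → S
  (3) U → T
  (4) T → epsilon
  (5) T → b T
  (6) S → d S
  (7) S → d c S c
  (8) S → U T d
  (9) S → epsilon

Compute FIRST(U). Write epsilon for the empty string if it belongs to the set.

FIRST(T): from T→epsilon we get {epsilon}; from T→b T we get {b}. So FIRST(T) = {epsilon, b}.
FIRST(U): from U→x U U S we get {x}; from U→S we get {epsilon, b, d, x}; from U→T we get {epsilon, b}. So FIRST(U) = {epsilon, b, d, x}.
FIRST(S): from S→d S we get {d}; from S→d c S c we get {d}; from S→U T d we get {b, d, x}; from S→epsilon we get {epsilon}. So FIRST(S) = {epsilon, b, d, x}.

{epsilon, b, d, x}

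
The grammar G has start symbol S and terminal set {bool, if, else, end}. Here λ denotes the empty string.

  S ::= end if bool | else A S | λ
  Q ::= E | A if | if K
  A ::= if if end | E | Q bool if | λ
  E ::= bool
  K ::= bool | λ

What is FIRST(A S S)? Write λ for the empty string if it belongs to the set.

{λ, bool, else, end, if}

FIRST(S) = {λ, else, end}
FIRST(E) = {bool}
FIRST(K) = {λ, bool}
FIRST(Q) = {bool, if}  (via E, A if)
FIRST(A) = {λ, bool, if}  (via E, Q bool if)
FIRST(A S S): take FIRST of each symbol in turn, carrying on past any symbol whose FIRST contains λ; result {λ, bool, else, end, if}.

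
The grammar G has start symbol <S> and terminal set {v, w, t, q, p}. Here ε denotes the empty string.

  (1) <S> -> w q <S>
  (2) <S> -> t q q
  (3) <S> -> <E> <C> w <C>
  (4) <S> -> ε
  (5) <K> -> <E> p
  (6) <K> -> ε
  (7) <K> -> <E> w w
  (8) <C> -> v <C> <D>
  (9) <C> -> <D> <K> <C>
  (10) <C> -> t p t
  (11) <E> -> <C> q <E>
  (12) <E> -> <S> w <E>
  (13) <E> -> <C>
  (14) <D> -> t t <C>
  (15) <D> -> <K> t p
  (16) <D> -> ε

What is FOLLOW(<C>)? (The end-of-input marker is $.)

FIRST(<S>): from <S>->w q <S> we get {w}; from <S>->t q q we get {t}; from <S>-><E> <C> w <C> we get {t, v, w}; from <S>->ε we get {ε}. So FIRST(<S>) = {ε, t, v, w}.
FIRST(<K>): from <K>-><E> p we get {t, v, w}; from <K>->ε we get {ε}; from <K>-><E> w w we get {t, v, w}. So FIRST(<K>) = {ε, t, v, w}.
FIRST(<D>): from <D>->t t <C> we get {t}; from <D>-><K> t p we get {t, v, w}; from <D>->ε we get {ε}. So FIRST(<D>) = {ε, t, v, w}.
FIRST(<C>): from <C>->v <C> <D> we get {v}; from <C>-><D> <K> <C> we get {t, v, w}; from <C>->t p t we get {t}. So FIRST(<C>) = {t, v, w}.
FIRST(<E>): from <E>-><C> q <E> we get {t, v, w}; from <E>-><S> w <E> we get {t, v, w}; from <E>-><C> we get {t, v, w}. So FIRST(<E>) = {t, v, w}.
FOLLOW(<S>) includes $ since <S> is the start symbol.
FOLLOW(<S>): in <S>->w q <S>, the suffix after <S> is empty (adds nothing new); in <E>-><S> w <E>, <S> is followed by w <E> with FIRST {w}. Thus FOLLOW(<S>) = {$, w}.
FOLLOW(<K>): in <C>-><D> <K> <C>, <K> is followed by <C> with FIRST {t, v, w}; in <D>-><K> t p, <K> is followed by t p with FIRST {t}. Thus FOLLOW(<K>) = {t, v, w}.
FOLLOW(<E>): in <S>-><E> <C> w <C>, <E> is followed by <C> w <C> with FIRST {t, v, w}; in <K>-><E> p, <E> is followed by p with FIRST {p}; in <K>-><E> w w, <E> is followed by w w with FIRST {w}; in <E>-><C> q <E>, the suffix after <E> is empty (adds nothing new); in <E>-><S> w <E>, the suffix after <E> is empty (adds nothing new). Thus FOLLOW(<E>) = {p, t, v, w}.
FOLLOW(<C>): in <S>-><E> <C> w <C> (occurrence 1), <C> is followed by w <C> with FIRST {w}; in <S>-><E> <C> w <C> (occurrence 2), the suffix after <C> is empty, so FOLLOW(<C>) ⊇ FOLLOW(<S>) = {$, w}; in <C>->v <C> <D>, <C> is followed by <D> with FIRST {ε, t, v, w}; in <C>->v <C> <D>, the suffix after <C> is nullable (adds nothing new); in <C>-><D> <K> <C>, the suffix after <C> is empty (adds nothing new); in <E>-><C> q <E>, <C> is followed by q <E> with FIRST {q}; in <E>-><C>, the suffix after <C> is empty, so FOLLOW(<C>) ⊇ FOLLOW(<E>) = {p, t, v, w}; in <D>->t t <C>, the suffix after <C> is empty, so FOLLOW(<C>) ⊇ FOLLOW(<D>) = {$, p, q, t, v, w}. Thus FOLLOW(<C>) = {$, p, q, t, v, w}.
FOLLOW(<D>): in <C>->v <C> <D>, the suffix after <D> is empty, so FOLLOW(<D>) ⊇ FOLLOW(<C>) = {$, p, q, t, v, w}; in <C>-><D> <K> <C>, <D> is followed by <K> <C> with FIRST {t, v, w}. Thus FOLLOW(<D>) = {$, p, q, t, v, w}.

{$, p, q, t, v, w}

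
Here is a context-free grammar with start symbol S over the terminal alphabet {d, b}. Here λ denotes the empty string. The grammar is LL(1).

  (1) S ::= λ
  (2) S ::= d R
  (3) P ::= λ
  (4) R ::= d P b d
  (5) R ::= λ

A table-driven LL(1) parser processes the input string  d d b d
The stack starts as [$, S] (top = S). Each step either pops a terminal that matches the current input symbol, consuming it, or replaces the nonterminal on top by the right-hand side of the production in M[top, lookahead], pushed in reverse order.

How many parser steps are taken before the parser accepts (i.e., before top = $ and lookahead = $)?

7

step 1: stack=$ S  input=d d b d $  — expand S ::= d R
step 2: stack=$ R d  input=d d b d $  — match d
step 3: stack=$ R  input=d b d $  — expand R ::= d P b d
step 4: stack=$ d b P d  input=d b d $  — match d
step 5: stack=$ d b P  input=b d $  — expand P ::= λ
step 6: stack=$ d b  input=b d $  — match b
step 7: stack=$ d  input=d $  — match d
Accept reached after 7 steps.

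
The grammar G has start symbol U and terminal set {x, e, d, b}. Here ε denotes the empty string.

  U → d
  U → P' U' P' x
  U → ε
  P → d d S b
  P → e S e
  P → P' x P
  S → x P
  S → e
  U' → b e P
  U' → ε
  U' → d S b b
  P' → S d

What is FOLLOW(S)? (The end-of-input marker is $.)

FIRST(S) = {e, x}
FIRST(U') = {ε, b, d}
FIRST(P') = {e, x}  (via S d)
FIRST(U) = {ε, d, e, x}  (via P' U' P' x)
FIRST(P) = {d, e, x}  (via P' x P)
FOLLOW(U) includes $ since U is the start symbol.
FOLLOW(U): U appears on no right-hand side. Thus FOLLOW(U) = {$}.
FOLLOW(S): in P→d d S b, S is followed by b with FIRST {b}; in P→e S e, S is followed by e with FIRST {e}; in U'→d S b b, S is followed by b b with FIRST {b}; in P'→S d, S is followed by d with FIRST {d}. Thus FOLLOW(S) = {b, d, e}.
FOLLOW(U'): in U→P' U' P' x, U' is followed by P' x with FIRST {e, x}. Thus FOLLOW(U') = {e, x}.
FOLLOW(P): in P→P' x P, the suffix after P is empty (adds nothing new); in S→x P, the suffix after P is empty, so FOLLOW(P) ⊇ FOLLOW(S) = {b, d, e}; in U'→b e P, the suffix after P is empty, so FOLLOW(P) ⊇ FOLLOW(U') = {e, x}. Thus FOLLOW(P) = {b, d, e, x}.
FOLLOW(P'): in U→P' U' P' x (occurrence 1), P' is followed by U' P' x with FIRST {b, d, e, x}; in U→P' U' P' x (occurrence 2), P' is followed by x with FIRST {x}; in P→P' x P, P' is followed by x P with FIRST {x}. Thus FOLLOW(P') = {b, d, e, x}.

{b, d, e}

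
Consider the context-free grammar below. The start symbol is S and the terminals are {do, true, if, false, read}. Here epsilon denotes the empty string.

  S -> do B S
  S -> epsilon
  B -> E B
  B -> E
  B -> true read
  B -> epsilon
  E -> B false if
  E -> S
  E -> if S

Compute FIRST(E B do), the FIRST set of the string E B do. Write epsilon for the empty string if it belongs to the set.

FIRST(S) = {epsilon, do}
FIRST(B) = {epsilon, do, false, if, true}  (via E B, E)
FIRST(E) = {epsilon, do, false, if, true}  (via B false if, S)
FIRST(E B do): take FIRST of each symbol in turn, carrying on past any symbol whose FIRST contains epsilon; result {do, false, if, true}.

{do, false, if, true}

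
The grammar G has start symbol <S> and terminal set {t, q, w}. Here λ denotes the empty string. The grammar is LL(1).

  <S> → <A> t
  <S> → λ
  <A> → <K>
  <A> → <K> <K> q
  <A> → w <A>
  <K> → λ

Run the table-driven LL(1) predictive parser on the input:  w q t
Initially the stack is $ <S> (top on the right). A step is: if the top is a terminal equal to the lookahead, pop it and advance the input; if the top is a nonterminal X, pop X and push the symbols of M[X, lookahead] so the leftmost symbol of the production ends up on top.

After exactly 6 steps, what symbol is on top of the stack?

q

step 1: stack=$ <S>  input=w q t $  — expand <S> → <A> t
step 2: stack=$ t <A>  input=w q t $  — expand <A> → w <A>
step 3: stack=$ t <A> w  input=w q t $  — match w
step 4: stack=$ t <A>  input=q t $  — expand <A> → <K> <K> q
step 5: stack=$ t q <K> <K>  input=q t $  — expand <K> → λ
step 6: stack=$ t q <K>  input=q t $  — expand <K> → λ
Stack after step 6: $ t q (top = q).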